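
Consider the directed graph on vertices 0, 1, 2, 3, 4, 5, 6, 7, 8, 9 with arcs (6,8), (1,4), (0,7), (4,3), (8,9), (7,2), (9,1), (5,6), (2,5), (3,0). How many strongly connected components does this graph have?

1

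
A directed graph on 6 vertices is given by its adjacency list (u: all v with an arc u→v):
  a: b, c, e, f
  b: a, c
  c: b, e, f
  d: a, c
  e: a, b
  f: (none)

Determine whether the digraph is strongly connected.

There is no directed path from f to d, so the graph is not strongly connected.

No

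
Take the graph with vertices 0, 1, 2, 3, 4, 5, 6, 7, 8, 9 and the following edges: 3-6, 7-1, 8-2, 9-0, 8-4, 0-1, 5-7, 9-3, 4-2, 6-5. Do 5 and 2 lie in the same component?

No

The component containing 5 is {0, 1, 3, 5, 6, 7, 9}, and 2 is not in it.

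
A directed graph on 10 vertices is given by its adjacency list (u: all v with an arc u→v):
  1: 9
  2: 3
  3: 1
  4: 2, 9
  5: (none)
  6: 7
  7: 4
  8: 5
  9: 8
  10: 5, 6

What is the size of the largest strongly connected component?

1

{6} is an SCC by itself.
{7} is an SCC by itself.
{2} is an SCC by itself.
{5} is an SCC by itself.
{1} is an SCC by itself.
(and 5 more singleton SCCs)
The largest has 1 vertex.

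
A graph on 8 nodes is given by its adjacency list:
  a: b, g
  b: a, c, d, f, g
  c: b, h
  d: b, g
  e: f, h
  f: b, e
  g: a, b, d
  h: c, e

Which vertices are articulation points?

Removing b increases the component count from 1 to 2, so b is a cut vertex.
By contrast removing a leaves 1 component; it is not a cut vertex. No other vertex is a cut vertex either.

b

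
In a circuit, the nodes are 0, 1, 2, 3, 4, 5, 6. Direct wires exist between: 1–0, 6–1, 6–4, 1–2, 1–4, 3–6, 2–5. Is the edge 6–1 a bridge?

After removing 6–1, the path 6-4-1 still connects them, so the edge is not a bridge.

No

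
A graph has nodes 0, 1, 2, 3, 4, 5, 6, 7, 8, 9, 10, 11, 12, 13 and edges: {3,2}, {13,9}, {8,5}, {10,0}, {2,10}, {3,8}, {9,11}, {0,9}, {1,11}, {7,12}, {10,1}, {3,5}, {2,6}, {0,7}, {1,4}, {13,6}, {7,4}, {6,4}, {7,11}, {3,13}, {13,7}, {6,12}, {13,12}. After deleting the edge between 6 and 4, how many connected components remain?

6 and 4 are still connected via 6-13-7-4, so the component count stays at 1.

1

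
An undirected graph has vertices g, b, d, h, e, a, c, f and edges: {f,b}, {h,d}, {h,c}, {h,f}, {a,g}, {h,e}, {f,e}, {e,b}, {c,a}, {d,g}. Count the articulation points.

1

Removing h increases the component count from 1 to 2, so h is a cut vertex.
By contrast removing e leaves 1 component; it is not a cut vertex. No other vertex is a cut vertex either.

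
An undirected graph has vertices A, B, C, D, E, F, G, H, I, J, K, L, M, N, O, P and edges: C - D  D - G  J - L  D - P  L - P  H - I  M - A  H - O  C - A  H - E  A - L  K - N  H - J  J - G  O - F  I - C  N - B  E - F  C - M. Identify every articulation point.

Removing H increases the component count from 2 to 3, so H is a cut vertex.
Removing N increases the component count from 2 to 3, so N is a cut vertex.
By contrast removing J leaves 2 components; it is not a cut vertex. No other vertex is a cut vertex either.

H, N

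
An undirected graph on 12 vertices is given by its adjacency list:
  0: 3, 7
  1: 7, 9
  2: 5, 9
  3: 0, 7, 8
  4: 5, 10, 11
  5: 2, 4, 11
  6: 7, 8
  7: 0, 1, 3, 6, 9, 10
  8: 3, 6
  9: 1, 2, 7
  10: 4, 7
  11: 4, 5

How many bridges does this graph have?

0

The edges on the cycle 4-11-5-4 are not bridges since each lies on that cycle.
Every edge lies on some cycle, so there are no bridges.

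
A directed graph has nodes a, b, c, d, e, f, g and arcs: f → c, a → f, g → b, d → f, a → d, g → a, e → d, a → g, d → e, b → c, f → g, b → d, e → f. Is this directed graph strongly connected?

No

There is no directed path from c to e, so the graph is not strongly connected.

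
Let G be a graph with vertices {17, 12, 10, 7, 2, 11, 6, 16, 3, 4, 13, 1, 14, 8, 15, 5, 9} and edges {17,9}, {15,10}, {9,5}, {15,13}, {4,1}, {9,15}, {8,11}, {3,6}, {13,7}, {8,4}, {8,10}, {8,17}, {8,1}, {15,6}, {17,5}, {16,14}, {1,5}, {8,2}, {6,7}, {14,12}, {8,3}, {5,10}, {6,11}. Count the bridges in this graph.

3

The edges on the cycle 15-6-7-13-15 are not bridges since each lies on that cycle.
But removing 16—14 disconnects 16 from 14; removing 2—8 disconnects 2 from 8; removing 12—14 disconnects 12 from 14 — these are bridges.
That makes 3 bridges.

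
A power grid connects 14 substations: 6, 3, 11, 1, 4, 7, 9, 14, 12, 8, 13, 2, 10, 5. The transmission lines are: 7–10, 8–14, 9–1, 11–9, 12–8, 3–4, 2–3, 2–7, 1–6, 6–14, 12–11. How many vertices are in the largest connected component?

7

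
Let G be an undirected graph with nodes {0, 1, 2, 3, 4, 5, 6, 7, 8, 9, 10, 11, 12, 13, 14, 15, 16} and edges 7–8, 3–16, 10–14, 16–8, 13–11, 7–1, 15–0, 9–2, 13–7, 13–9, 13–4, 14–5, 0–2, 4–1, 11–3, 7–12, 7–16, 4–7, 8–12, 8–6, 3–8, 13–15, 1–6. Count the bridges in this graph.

2

The edges on the cycle 13-11-3-16-7-13 are not bridges since each lies on that cycle.
But removing 10–14 disconnects 10 from 14; removing 5–14 disconnects 5 from 14 — these are bridges.
That makes 2 bridges.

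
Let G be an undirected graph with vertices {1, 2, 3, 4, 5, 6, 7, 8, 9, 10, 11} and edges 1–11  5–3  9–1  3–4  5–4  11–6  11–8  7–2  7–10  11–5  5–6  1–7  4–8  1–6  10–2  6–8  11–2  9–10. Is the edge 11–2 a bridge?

No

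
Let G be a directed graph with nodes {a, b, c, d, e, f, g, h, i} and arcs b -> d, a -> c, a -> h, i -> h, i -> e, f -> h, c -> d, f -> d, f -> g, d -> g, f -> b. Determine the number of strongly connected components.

9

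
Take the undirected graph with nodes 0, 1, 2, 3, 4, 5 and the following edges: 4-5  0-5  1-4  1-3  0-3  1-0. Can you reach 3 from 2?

No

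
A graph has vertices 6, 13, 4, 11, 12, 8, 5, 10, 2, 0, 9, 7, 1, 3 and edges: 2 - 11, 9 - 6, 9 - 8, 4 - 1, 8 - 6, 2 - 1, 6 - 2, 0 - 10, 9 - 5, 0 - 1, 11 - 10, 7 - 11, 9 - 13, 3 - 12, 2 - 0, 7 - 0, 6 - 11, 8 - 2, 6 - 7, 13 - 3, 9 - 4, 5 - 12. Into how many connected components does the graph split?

Starting from 0 we can reach 0, 1, 2, 3, 4, 5, 6, 7, 8, 9, 10, 11, 12, 13. That is one component of size 14.
Total: 1 component.

1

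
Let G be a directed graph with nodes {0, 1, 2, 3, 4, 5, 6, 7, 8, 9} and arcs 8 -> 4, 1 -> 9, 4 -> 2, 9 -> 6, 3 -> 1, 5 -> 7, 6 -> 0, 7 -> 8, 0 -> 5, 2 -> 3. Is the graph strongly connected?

From 2 we can reach every vertex (0, 1, 2, 3, 4, 5, 6, 7, 8, 9), and every vertex can reach 2 (0, 1, 2, 3, 4, 5, 6, 7, 8, 9). So the whole graph is one strongly connected component.

Yes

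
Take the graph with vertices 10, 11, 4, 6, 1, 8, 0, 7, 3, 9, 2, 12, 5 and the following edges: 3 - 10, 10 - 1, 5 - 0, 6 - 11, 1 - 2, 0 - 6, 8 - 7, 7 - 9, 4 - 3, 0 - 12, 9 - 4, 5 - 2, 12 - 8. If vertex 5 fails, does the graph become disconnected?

Deleting 5 leaves 1 component (was 1) (its neighbors 0, 2 remain connected to each other), so 5 is not a cut vertex.

No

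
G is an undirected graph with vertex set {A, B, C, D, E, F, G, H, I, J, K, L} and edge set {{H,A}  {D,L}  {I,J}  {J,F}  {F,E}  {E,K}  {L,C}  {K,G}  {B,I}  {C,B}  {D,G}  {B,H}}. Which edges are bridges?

A-H, B-H

The edges on the cycle D-L-C-B-I-J-F-E-K-G-D are not bridges since each lies on that cycle.
But removing H - A disconnects H from A; removing H - B disconnects H from B — these are bridges.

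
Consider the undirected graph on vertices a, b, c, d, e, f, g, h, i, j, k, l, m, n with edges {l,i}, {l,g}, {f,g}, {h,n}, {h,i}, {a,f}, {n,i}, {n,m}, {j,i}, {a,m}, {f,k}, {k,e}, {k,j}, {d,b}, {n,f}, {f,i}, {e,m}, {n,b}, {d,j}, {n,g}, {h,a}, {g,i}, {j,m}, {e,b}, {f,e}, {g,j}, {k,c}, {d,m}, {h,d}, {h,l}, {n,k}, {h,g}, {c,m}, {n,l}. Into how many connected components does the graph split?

1

Starting from a we can reach a, b, c, d, e, f, g, h, i, j, k, l, m, n. That is one component of size 14.
Total: 1 component.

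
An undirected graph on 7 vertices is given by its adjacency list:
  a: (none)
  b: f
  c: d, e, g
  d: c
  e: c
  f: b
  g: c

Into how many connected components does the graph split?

3

a is isolated — a component by itself.
Starting from b we can reach b, f. That is one component of size 2.
Starting from c we can reach c, d, e, g. That is one component of size 4.
Total: 3 components.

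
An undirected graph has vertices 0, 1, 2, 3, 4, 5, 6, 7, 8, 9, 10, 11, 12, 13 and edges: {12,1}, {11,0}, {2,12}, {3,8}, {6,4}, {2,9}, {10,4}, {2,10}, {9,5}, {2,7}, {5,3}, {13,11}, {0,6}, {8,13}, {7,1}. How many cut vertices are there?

Removing 2 increases the component count from 1 to 2, so 2 is a cut vertex.
By contrast removing 9 leaves 1 component; it is not a cut vertex. No other vertex is a cut vertex either.

1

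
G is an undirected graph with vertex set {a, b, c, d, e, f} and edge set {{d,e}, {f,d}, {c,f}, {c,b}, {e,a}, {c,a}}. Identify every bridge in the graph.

b-c

The edges on the cycle c-f-d-e-a-c are not bridges since each lies on that cycle.
But removing c—b disconnects c from b — this is a bridge.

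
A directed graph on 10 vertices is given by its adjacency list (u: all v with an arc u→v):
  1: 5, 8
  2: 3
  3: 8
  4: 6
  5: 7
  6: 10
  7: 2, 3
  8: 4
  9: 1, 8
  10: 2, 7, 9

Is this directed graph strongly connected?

From 2 we can reach every vertex (1, 2, 3, 4, 5, 6, 7, 8, 9, 10), and every vertex can reach 2 (1, 2, 3, 4, 5, 6, 7, 8, 9, 10). So the whole graph is one strongly connected component.

Yes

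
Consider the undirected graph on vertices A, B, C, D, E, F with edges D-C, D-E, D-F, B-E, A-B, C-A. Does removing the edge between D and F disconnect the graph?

Removing D-F leaves no path between D and F: the component count goes from 1 to 2. So it is a bridge.

Yes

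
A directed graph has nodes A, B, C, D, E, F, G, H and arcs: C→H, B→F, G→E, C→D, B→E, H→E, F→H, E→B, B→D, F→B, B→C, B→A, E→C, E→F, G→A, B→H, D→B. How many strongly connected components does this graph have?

{B, C, D, E, F, H} are all mutually reachable — one SCC of size 6.
{A} is an SCC by itself.
{G} is an SCC by itself.
That gives 3 strongly connected components.

3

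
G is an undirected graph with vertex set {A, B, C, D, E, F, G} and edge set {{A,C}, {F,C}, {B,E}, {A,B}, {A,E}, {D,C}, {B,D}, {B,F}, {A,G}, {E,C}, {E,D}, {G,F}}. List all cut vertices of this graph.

none

Removing D, for instance, still leaves 1 component. No single vertex removal increases the component count — the graph has no articulation points.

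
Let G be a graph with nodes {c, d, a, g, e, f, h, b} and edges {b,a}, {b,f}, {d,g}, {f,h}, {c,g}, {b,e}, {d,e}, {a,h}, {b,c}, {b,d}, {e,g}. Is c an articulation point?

No

Deleting c leaves 1 component (was 1) (its neighbors b, g remain connected to each other), so c is not a cut vertex.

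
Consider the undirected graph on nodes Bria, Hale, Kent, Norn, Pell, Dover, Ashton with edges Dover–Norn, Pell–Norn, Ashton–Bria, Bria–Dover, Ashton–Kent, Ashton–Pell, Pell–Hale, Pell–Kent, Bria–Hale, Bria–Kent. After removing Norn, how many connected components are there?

1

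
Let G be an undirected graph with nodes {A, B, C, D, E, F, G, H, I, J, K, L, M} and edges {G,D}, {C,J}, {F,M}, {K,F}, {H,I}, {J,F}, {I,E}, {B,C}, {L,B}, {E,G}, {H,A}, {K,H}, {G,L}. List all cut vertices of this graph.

Removing F increases the component count from 1 to 2, so F is a cut vertex.
Removing G increases the component count from 1 to 2, so G is a cut vertex.
Removing H increases the component count from 1 to 2, so H is a cut vertex.
By contrast removing I leaves 1 component; it is not a cut vertex. No other vertex is a cut vertex either.

F, G, H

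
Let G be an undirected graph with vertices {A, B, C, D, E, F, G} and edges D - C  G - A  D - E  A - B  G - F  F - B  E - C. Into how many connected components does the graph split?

Starting from C we can reach C, D, E. That is one component of size 3.
Starting from A we can reach A, B, F, G. That is one component of size 4.
Total: 2 components.

2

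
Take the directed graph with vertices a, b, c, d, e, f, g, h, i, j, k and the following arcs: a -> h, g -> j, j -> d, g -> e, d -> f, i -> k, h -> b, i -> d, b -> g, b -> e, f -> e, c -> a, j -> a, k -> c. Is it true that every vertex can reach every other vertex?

No

There is no directed path from d to b, so the graph is not strongly connected.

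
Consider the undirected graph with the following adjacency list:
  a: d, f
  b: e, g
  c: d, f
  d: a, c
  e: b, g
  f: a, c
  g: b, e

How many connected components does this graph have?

Starting from b we can reach b, e, g. That is one component of size 3.
Starting from a we can reach a, c, d, f. That is one component of size 4.
Total: 2 components.

2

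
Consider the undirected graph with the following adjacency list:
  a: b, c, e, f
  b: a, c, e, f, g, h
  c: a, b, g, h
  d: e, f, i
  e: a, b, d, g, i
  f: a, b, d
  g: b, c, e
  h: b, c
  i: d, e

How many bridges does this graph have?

0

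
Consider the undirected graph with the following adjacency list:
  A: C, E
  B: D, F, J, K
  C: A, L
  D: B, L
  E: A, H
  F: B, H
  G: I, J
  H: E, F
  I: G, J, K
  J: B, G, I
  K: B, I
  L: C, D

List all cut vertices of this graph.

B

Removing B increases the component count from 1 to 2, so B is a cut vertex.
By contrast removing C leaves 1 component; it is not a cut vertex. No other vertex is a cut vertex either.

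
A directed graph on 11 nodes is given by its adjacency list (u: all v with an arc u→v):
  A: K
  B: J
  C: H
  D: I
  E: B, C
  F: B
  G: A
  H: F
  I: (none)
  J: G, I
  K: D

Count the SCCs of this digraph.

{B} is an SCC by itself.
{H} is an SCC by itself.
{E} is an SCC by itself.
{C} is an SCC by itself.
{G} is an SCC by itself.
(and 6 more singleton SCCs)
That gives 11 strongly connected components.

11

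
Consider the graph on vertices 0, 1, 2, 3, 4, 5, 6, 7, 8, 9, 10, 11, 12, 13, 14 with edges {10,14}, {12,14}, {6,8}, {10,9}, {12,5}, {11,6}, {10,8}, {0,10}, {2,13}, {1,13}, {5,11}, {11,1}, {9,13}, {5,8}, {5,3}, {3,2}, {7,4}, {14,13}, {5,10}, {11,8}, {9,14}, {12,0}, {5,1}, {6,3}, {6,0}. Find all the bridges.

4-7

The edges on the cycle 10-9-14-10 are not bridges since each lies on that cycle.
But removing 7—4 disconnects 7 from 4 — this is a bridge.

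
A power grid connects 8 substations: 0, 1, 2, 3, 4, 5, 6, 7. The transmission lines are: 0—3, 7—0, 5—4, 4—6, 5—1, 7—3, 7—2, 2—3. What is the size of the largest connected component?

Starting from 1 we can reach 1, 4, 5, 6. That is one component of size 4.
Starting from 0 we can reach 0, 2, 3, 7. That is one component of size 4.
The largest has 4 vertices.

4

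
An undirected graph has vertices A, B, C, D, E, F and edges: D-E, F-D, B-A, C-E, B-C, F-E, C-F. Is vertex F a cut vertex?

Deleting F leaves 1 component (was 1) (its neighbors C, D, E remain connected to each other), so F is not a cut vertex.

No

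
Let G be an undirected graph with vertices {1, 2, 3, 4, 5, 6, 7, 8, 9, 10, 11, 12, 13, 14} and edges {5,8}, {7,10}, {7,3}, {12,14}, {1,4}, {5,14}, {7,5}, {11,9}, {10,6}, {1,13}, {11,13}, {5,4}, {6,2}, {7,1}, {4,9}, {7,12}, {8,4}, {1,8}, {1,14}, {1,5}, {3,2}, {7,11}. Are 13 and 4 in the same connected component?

From 13 we can reach 1, 2, 3, 4, 5, 6, 7, 8, 9, 10, 11, 12, 13, 14, which includes 4.

Yes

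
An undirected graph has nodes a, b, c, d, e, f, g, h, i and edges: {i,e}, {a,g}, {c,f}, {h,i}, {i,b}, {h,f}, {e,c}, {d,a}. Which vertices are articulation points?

Removing a increases the component count from 2 to 3, so a is a cut vertex.
Removing i increases the component count from 2 to 3, so i is a cut vertex.
By contrast removing h leaves 2 components; it is not a cut vertex. No other vertex is a cut vertex either.

a, i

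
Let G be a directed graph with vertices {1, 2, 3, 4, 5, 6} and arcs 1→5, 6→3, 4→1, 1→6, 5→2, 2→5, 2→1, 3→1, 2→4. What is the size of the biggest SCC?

{1, 2, 3, 4, 5, 6} are all mutually reachable — one SCC of size 6.
The largest has 6 vertices.

6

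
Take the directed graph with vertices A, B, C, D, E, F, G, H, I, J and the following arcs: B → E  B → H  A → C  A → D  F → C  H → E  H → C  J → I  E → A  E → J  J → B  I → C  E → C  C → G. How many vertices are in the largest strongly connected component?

4

{B, E, H, J} are all mutually reachable — one SCC of size 4.
{C} is an SCC by itself.
{G} is an SCC by itself.
{F} is an SCC by itself.
{I} is an SCC by itself.
(and 2 more singleton SCCs)
The largest has 4 vertices.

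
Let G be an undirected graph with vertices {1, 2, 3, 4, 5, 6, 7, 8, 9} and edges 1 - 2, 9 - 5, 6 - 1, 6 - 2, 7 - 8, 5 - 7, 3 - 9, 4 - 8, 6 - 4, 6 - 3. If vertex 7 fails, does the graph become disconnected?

No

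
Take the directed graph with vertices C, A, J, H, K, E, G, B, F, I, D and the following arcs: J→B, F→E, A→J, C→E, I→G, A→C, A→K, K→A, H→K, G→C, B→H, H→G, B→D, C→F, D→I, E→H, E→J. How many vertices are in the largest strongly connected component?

{A, B, C, D, E, F, G, H, I, J, K} are all mutually reachable — one SCC of size 11.
The largest has 11 vertices.

11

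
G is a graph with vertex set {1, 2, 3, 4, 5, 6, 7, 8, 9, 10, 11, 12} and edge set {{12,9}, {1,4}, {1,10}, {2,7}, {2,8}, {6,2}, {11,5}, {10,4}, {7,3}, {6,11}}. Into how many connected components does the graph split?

Starting from 9 we can reach 9, 12. That is one component of size 2.
Starting from 1 we can reach 1, 4, 10. That is one component of size 3.
Starting from 2 we can reach 2, 3, 5, 6, 7, 8, 11. That is one component of size 7.
Total: 3 components.

3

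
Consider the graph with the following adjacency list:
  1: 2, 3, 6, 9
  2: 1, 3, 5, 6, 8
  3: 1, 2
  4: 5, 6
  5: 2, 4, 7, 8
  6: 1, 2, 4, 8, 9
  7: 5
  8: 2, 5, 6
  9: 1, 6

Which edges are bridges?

5-7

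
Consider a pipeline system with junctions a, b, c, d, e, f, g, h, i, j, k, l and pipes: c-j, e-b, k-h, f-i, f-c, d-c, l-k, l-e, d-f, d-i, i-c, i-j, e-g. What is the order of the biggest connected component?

6

a is isolated — a component by itself.
Starting from c we can reach c, d, f, i, j. That is one component of size 5.
Starting from b we can reach b, e, g, h, k, l. That is one component of size 6.
The largest has 6 vertices.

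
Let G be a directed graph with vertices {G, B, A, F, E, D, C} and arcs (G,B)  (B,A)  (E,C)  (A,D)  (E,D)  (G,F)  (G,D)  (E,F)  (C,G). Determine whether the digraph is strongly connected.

There is no directed path from B to G, so the graph is not strongly connected.

No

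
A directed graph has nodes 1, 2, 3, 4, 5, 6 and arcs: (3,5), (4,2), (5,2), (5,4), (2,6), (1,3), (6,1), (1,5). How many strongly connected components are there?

1

{1, 2, 3, 4, 5, 6} are all mutually reachable — one SCC of size 6.
That gives 1 strongly connected component.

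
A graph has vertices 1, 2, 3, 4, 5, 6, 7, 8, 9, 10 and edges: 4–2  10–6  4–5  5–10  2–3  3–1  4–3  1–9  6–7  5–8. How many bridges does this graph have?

The edges on the cycle 4-2-3-4 are not bridges since each lies on that cycle.
But removing 5–10 disconnects 5 from 10; removing 3–1 disconnects 3 from 1; removing 10–6 disconnects 10 from 6; removing 4–5 disconnects 4 from 5 — these are bridges.
In total 7 edges are bridges.

7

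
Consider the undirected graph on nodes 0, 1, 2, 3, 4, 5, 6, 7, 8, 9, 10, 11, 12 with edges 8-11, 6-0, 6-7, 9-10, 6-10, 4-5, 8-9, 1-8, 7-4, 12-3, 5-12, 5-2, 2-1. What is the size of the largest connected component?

Starting from 0 we can reach 0, 1, 2, 3, 4, 5, 6, 7, 8, 9, 10, 11, 12. That is one component of size 13.
The largest has 13 vertices.

13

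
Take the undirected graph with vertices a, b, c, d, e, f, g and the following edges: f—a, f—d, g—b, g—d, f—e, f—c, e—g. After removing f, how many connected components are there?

With f gone, the remaining components are: {a}; {c}; {b, d, e, g}.
That is 3 components.

3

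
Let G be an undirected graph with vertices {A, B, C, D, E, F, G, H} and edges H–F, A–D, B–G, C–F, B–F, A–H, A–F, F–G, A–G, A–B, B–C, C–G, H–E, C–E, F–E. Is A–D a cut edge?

Yes

Removing A–D leaves no path between A and D: the component count goes from 1 to 2. So it is a bridge.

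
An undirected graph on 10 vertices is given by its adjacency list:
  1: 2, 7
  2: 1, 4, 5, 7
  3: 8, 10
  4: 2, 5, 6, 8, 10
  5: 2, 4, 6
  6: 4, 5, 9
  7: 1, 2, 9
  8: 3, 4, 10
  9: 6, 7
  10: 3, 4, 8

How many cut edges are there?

0

The edges on the cycle 4-10-3-8-4 are not bridges since each lies on that cycle.
Every edge lies on some cycle, so there are no bridges.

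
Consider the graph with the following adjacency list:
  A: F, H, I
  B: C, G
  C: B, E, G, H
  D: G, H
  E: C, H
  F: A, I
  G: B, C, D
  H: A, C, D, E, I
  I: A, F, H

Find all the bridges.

The edges on the cycle H-I-F-A-H are not bridges since each lies on that cycle.
Every edge lies on some cycle, so there are no bridges.

none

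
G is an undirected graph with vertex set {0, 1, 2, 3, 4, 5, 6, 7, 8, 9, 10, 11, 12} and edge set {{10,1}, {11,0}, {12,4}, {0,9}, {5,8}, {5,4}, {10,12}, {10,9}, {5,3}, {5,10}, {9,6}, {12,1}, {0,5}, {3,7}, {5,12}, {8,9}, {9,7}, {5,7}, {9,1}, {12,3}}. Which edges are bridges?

The edges on the cycle 5-10-12-4-5 are not bridges since each lies on that cycle.
But removing 11—0 disconnects 11 from 0; removing 6—9 disconnects 6 from 9 — these are bridges.

0-11, 6-9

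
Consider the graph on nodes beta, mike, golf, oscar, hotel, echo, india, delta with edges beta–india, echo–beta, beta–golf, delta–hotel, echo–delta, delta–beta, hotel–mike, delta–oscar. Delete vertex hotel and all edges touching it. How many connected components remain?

2

With hotel gone, the remaining components are: {mike}; {beta, echo, golf, delta, india, oscar}.
That is 2 components.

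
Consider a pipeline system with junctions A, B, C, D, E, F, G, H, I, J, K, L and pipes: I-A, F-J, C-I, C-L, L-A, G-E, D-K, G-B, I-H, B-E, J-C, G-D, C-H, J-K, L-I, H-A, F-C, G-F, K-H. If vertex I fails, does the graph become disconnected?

No

Deleting I leaves 1 component (was 1) (its neighbors A, C, H, L remain connected to each other), so I is not a cut vertex.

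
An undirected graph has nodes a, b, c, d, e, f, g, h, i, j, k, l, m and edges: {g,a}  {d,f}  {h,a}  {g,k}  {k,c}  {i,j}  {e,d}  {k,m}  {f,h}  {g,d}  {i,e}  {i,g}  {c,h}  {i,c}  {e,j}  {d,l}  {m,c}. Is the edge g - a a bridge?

After removing g - a, the path g-d-f-h-a still connects them, so the edge is not a bridge.

No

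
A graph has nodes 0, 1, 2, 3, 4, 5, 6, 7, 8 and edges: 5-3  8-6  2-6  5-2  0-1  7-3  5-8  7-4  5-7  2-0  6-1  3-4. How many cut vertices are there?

1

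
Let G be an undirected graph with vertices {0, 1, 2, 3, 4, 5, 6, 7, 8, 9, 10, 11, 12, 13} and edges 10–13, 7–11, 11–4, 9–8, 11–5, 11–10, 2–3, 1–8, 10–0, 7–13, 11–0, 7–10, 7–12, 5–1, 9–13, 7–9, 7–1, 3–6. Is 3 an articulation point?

Deleting 3 raises the number of components from 2 to 3, so 3 is a cut vertex.

Yes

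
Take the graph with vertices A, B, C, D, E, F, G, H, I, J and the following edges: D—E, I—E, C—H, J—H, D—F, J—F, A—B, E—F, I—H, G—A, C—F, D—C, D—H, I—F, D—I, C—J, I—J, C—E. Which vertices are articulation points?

A

Removing A increases the component count from 2 to 3, so A is a cut vertex.
By contrast removing J leaves 2 components; it is not a cut vertex. No other vertex is a cut vertex either.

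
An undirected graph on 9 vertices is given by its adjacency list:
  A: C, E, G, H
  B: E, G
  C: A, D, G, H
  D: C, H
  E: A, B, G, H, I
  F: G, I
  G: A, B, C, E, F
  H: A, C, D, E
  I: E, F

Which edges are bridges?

The edges on the cycle A-G-B-E-A are not bridges since each lies on that cycle.
Every edge lies on some cycle, so there are no bridges.

none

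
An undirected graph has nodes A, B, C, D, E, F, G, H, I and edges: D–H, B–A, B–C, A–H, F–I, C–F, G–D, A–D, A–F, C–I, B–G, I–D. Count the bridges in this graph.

The edges on the cycle B-C-F-A-B are not bridges since each lies on that cycle.
Every edge lies on some cycle, so there are no bridges.

0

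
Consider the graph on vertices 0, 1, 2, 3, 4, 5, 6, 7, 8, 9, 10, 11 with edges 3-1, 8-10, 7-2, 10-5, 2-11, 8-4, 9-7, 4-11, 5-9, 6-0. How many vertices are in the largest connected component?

Starting from 0 we can reach 0, 6. That is one component of size 2.
Starting from 1 we can reach 1, 3. That is one component of size 2.
Starting from 2 we can reach 2, 4, 5, 7, 8, 9, 10, 11. That is one component of size 8.
The largest has 8 vertices.

8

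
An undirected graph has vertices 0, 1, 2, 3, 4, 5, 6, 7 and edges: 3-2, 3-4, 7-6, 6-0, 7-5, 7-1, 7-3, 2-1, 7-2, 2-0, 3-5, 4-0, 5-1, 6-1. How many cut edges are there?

0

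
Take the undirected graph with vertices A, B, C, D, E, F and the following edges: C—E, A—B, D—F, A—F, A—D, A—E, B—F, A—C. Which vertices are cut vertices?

A

Removing A increases the component count from 1 to 2, so A is a cut vertex.
By contrast removing F leaves 1 component; it is not a cut vertex. No other vertex is a cut vertex either.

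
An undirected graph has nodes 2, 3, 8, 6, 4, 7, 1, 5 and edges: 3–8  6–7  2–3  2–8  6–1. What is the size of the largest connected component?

3

5 is isolated — a component by itself.
4 is isolated — a component by itself.
Starting from 1 we can reach 1, 6, 7. That is one component of size 3.
Starting from 2 we can reach 2, 3, 8. That is one component of size 3.
The largest has 3 vertices.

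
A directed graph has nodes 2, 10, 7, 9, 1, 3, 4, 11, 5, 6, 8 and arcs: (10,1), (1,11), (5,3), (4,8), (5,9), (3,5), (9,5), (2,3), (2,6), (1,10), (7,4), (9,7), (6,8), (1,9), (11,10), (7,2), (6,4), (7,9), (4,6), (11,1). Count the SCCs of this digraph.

{2, 3, 5, 7, 9} are all mutually reachable — one SCC of size 5.
{1, 10, 11} are all mutually reachable — one SCC of size 3.
{4, 6} are all mutually reachable — one SCC of size 2.
{8} is an SCC by itself.
That gives 4 strongly connected components.

4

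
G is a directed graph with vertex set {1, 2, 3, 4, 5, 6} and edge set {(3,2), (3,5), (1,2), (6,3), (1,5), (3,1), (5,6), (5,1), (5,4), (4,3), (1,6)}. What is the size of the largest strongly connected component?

5

{1, 3, 4, 5, 6} are all mutually reachable — one SCC of size 5.
{2} is an SCC by itself.
The largest has 5 vertices.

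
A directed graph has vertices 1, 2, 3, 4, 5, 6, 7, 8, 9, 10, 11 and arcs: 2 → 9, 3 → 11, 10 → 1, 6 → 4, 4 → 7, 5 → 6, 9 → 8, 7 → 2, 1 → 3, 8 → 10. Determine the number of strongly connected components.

{6} is an SCC by itself.
{1} is an SCC by itself.
{2} is an SCC by itself.
{11} is an SCC by itself.
{5} is an SCC by itself.
(and 6 more singleton SCCs)
That gives 11 strongly connected components.

11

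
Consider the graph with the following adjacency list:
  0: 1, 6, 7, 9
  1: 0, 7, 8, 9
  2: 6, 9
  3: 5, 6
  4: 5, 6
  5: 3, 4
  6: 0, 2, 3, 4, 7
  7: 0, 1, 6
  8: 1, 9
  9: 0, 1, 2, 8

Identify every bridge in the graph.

The edges on the cycle 6-4-5-3-6 are not bridges since each lies on that cycle.
Every edge lies on some cycle, so there are no bridges.

none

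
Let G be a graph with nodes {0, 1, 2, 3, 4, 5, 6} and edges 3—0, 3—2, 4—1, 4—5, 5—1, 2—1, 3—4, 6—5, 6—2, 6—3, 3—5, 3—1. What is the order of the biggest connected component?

Starting from 0 we can reach 0, 1, 2, 3, 4, 5, 6. That is one component of size 7.
The largest has 7 vertices.

7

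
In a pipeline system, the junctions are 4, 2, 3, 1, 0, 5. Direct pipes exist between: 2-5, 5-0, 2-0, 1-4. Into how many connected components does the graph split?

3

3 is isolated — a component by itself.
Starting from 1 we can reach 1, 4. That is one component of size 2.
Starting from 0 we can reach 0, 2, 5. That is one component of size 3.
Total: 3 components.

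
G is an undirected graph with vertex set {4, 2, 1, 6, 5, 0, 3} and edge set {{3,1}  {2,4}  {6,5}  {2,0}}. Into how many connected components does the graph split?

3

Starting from 1 we can reach 1, 3. That is one component of size 2.
Starting from 5 we can reach 5, 6. That is one component of size 2.
Starting from 0 we can reach 0, 2, 4. That is one component of size 3.
Total: 3 components.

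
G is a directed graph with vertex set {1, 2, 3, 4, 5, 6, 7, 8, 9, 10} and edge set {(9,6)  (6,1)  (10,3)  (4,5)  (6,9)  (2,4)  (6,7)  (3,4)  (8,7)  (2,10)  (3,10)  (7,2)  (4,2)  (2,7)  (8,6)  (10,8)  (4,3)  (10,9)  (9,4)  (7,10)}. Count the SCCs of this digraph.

3

{2, 3, 4, 6, 7, 8, 9, 10} are all mutually reachable — one SCC of size 8.
{1} is an SCC by itself.
{5} is an SCC by itself.
That gives 3 strongly connected components.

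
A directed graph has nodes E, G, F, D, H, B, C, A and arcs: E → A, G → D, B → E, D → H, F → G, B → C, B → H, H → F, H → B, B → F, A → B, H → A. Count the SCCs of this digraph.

2

{A, B, D, E, F, G, H} are all mutually reachable — one SCC of size 7.
{C} is an SCC by itself.
That gives 2 strongly connected components.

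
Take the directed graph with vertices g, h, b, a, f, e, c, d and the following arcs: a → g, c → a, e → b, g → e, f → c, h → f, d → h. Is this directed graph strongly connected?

There is no directed path from g to f, so the graph is not strongly connected.

No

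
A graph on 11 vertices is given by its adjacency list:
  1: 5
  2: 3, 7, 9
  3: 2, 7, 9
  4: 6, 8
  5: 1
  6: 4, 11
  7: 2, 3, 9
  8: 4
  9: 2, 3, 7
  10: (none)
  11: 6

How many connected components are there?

4

10 is isolated — a component by itself.
Starting from 1 we can reach 1, 5. That is one component of size 2.
Starting from 4 we can reach 4, 6, 8, 11. That is one component of size 4.
Starting from 2 we can reach 2, 3, 7, 9. That is one component of size 4.
Total: 4 components.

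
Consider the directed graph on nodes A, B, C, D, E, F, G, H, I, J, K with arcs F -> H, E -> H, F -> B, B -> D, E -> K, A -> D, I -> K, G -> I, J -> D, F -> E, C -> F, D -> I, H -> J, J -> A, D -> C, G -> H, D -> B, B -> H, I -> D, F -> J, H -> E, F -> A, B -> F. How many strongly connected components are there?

3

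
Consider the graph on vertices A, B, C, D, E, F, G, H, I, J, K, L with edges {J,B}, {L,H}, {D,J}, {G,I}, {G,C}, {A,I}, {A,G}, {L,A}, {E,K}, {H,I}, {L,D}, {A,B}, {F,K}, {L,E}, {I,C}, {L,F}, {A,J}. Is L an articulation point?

Deleting L raises the number of components from 1 to 2, so L is a cut vertex.

Yes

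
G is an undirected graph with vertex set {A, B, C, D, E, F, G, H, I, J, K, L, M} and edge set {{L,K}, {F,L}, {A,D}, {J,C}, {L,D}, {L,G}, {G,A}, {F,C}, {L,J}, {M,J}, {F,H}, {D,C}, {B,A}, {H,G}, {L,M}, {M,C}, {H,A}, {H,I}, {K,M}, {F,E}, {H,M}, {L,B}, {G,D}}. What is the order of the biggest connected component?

Starting from A we can reach A, B, C, D, E, F, G, H, I, J, K, L, M. That is one component of size 13.
The largest has 13 vertices.

13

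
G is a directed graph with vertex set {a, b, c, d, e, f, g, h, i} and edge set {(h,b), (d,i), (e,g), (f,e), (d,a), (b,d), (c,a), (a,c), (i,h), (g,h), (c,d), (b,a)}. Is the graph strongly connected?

No

There is no directed path from e to f, so the graph is not strongly connected.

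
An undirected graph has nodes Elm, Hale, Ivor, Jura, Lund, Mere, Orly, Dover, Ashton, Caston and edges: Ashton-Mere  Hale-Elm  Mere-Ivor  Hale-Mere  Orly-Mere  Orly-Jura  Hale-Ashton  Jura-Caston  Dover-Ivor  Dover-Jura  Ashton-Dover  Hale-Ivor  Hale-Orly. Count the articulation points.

2

Removing Hale increases the component count from 2 to 3, so Hale is a cut vertex.
Removing Jura increases the component count from 2 to 3, so Jura is a cut vertex.
By contrast removing Dover leaves 2 components; it is not a cut vertex. No other vertex is a cut vertex either.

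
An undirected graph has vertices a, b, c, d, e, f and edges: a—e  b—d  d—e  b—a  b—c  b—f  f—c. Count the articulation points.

1

Removing b increases the component count from 1 to 2, so b is a cut vertex.
By contrast removing f leaves 1 component; it is not a cut vertex. No other vertex is a cut vertex either.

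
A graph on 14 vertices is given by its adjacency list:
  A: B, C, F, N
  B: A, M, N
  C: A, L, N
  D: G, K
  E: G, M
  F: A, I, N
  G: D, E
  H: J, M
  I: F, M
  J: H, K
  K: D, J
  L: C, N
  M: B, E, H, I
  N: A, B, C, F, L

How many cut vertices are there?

1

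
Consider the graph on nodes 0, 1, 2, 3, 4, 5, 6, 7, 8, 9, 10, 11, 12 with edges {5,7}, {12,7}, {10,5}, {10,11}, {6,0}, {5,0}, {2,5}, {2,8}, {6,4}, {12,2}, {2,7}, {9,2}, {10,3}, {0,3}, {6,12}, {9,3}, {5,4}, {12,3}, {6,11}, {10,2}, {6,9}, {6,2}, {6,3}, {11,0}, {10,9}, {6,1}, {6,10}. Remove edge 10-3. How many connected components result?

1

10 and 3 are still connected via 10-6-3, so the component count stays at 1.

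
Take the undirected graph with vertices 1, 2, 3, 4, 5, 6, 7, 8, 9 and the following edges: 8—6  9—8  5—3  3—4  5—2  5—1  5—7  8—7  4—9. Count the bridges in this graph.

3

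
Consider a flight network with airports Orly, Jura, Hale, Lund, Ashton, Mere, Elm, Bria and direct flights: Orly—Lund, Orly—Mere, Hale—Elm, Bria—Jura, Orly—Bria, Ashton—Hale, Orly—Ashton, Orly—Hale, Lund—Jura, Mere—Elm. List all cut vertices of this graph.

Orly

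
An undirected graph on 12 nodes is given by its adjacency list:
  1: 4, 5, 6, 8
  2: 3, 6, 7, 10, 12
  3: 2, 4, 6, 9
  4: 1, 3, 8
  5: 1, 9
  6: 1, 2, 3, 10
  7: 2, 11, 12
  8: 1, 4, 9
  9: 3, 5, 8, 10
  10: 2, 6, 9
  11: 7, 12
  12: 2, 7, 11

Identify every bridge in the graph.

none

The edges on the cycle 3-4-8-9-3 are not bridges since each lies on that cycle.
Every edge lies on some cycle, so there are no bridges.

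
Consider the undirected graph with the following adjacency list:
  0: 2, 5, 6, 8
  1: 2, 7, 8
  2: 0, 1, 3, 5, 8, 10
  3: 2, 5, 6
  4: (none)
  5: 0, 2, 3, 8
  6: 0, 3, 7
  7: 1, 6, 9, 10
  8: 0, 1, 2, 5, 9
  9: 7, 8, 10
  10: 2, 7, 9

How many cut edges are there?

The edges on the cycle 8-0-6-7-9-8 are not bridges since each lies on that cycle.
Every edge lies on some cycle, so there are no bridges.

0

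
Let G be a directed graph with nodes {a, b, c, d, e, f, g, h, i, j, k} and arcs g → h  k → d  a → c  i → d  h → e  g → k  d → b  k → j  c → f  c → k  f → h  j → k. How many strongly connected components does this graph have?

{j, k} are all mutually reachable — one SCC of size 2.
{h} is an SCC by itself.
{a} is an SCC by itself.
{i} is an SCC by itself.
{d} is an SCC by itself.
(and 5 more singleton SCCs)
That gives 10 strongly connected components.

10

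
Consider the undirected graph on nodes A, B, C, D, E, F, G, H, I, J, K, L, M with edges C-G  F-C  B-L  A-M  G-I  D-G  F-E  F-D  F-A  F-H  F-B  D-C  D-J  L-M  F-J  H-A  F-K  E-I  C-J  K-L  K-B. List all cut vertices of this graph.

F

Removing F increases the component count from 1 to 2, so F is a cut vertex.
By contrast removing J leaves 1 component; it is not a cut vertex. No other vertex is a cut vertex either.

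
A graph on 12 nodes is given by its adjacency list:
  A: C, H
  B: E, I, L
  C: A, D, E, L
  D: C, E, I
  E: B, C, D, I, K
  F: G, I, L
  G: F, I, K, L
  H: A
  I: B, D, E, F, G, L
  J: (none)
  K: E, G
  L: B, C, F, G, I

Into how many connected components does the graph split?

2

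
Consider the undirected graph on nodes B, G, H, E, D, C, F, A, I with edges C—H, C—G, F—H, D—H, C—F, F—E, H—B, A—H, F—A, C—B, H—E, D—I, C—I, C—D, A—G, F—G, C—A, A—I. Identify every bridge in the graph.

The edges on the cycle F-A-H-E-F are not bridges since each lies on that cycle.
Every edge lies on some cycle, so there are no bridges.

none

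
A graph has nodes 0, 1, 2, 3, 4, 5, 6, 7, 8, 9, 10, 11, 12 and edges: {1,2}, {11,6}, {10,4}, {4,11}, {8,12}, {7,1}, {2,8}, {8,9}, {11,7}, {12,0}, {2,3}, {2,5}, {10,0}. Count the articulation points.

Removing 2 increases the component count from 1 to 3, so 2 is a cut vertex.
Removing 8 increases the component count from 1 to 2, so 8 is a cut vertex.
Removing 11 increases the component count from 1 to 2, so 11 is a cut vertex.
By contrast removing 6 leaves 1 component; it is not a cut vertex. No other vertex is a cut vertex either.

3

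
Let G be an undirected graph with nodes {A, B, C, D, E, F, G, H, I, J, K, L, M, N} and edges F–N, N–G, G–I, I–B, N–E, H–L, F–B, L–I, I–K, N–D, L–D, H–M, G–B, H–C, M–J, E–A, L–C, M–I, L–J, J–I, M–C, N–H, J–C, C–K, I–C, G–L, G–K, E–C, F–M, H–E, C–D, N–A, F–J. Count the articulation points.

Removing D, for instance, still leaves 1 component. No single vertex removal increases the component count — the graph has no articulation points.

0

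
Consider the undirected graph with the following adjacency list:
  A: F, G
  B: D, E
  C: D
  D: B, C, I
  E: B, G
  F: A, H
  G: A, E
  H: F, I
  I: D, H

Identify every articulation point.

Removing D increases the component count from 1 to 2, so D is a cut vertex.
By contrast removing C leaves 1 component; it is not a cut vertex. No other vertex is a cut vertex either.

D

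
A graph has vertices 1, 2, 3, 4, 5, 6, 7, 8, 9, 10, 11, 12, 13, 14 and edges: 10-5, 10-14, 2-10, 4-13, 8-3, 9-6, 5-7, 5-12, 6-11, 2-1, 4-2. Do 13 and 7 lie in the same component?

Yes

From 13 we can reach 1, 2, 4, 5, 7, 10, 12, 13, 14, which includes 7.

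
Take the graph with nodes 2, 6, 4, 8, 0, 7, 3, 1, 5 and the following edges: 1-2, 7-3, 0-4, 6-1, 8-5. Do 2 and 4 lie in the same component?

The component containing 2 is {1, 2, 6}, and 4 is not in it.

No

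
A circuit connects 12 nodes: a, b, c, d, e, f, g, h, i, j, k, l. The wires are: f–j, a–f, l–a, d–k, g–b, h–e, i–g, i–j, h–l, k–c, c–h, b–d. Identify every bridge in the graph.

e-h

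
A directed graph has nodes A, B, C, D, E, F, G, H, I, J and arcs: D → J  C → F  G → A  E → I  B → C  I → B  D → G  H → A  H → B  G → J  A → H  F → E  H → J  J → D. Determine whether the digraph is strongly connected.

There is no directed path from E to A, so the graph is not strongly connected.

No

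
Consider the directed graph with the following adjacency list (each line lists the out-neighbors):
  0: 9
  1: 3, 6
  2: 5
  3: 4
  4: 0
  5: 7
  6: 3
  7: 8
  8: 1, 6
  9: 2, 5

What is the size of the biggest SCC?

10

{0, 1, 2, 3, 4, 5, 6, 7, 8, 9} are all mutually reachable — one SCC of size 10.
The largest has 10 vertices.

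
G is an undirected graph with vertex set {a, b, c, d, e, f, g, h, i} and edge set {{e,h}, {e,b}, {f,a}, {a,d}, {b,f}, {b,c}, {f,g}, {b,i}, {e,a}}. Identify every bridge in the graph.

The edges on the cycle e-b-f-a-e are not bridges since each lies on that cycle.
But removing a - d disconnects a from d; removing f - g disconnects f from g; removing e - h disconnects e from h; removing c - b disconnects c from b — these are bridges.
In total 5 edges are bridges.

a-d, b-c, b-i, e-h, f-g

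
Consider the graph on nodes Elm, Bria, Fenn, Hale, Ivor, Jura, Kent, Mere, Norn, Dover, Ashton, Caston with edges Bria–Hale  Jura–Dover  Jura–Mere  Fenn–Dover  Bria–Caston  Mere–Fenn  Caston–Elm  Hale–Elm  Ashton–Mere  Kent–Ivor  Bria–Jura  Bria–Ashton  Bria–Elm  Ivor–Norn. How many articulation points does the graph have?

Removing Bria increases the component count from 2 to 3, so Bria is a cut vertex.
Removing Ivor increases the component count from 2 to 3, so Ivor is a cut vertex.
By contrast removing Fenn leaves 2 components; it is not a cut vertex. No other vertex is a cut vertex either.

2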